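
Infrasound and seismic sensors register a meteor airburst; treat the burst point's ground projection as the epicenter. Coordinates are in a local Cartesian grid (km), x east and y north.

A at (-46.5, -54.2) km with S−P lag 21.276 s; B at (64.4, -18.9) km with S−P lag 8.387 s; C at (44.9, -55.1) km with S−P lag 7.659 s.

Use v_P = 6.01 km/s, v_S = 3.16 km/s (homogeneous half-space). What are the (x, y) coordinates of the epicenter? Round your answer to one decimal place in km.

Distance from S−P lag: d = Δt · v_P v_S / (v_P − v_S) = Δt · (6.01·3.16)/(6.01−3.16) ≈ 6.6637·Δt.
So d_A = 141.78, d_B = 55.89, d_C = 51.04 km.
Circle about each station: (x + 46.5)² + (y + 54.2)² = 141.78²; (x − 64.4)² + (y + 18.9)² = 55.89²; (x − 44.9)² + (y + 55.1)² = 51.04².
Subtracting the A equation from the B and C equations removes the quadratic terms:
221.8 x + 70.6 y = 16382.56
182.8 x − 1.8 y = 17448.62
Solving the 2×2 system: x ≈ 94.8, y ≈ -65.8 km.
Check against A (with the unrounded x, y): √((x + 46.5)²+(y + 54.2)²) = 141.78 ≈ 141.78 km. ✓

x ≈ 94.8 km, y ≈ -65.8 km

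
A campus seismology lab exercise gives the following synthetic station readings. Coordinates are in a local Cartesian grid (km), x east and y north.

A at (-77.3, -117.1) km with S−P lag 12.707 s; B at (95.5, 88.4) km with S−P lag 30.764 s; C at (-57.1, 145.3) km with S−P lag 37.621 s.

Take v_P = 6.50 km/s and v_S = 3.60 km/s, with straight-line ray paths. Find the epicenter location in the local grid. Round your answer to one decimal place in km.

20.4 km east, -148.2 km north

Distance from S−P lag: d = Δt · v_P v_S / (v_P − v_S) = Δt · (6.50·3.60)/(6.50−3.60) ≈ 8.0690·Δt.
So d_A = 102.53, d_B = 248.23, d_C = 303.56 km.
Circle about each station: (x + 77.3)² + (y + 117.1)² = 102.53²; (x − 95.5)² + (y − 88.4)² = 248.23²; (x + 57.1)² + (y − 145.3)² = 303.56².
Subtracting the A equation from the B and C equations removes the quadratic terms:
345.6 x + 411.0 y = -53858.62
40.4 x + 524.8 y = -76951.47
Solving the 2×2 system: x ≈ 20.4, y ≈ -148.2 km.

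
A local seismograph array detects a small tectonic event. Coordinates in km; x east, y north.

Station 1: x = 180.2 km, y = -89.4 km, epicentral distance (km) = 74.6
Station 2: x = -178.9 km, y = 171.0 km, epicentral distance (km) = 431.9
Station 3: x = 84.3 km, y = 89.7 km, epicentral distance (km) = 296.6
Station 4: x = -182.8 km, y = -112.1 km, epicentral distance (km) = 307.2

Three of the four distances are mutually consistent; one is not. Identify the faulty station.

Solve using three stations at a time. Using Station 1, Station 2, Station 4 (subtract circle equations pairwise → linear system) gives (x, y) ≈ (123.3, -137.5).
Distances from that point to each station vs reported:
  Station 1: calculated 74.5 vs reported 74.6 → residual 0.1 km
  Station 2: calculated 431.9 vs reported 431.9 → residual 0.0 km
  Station 3: calculated 230.5 vs reported 296.6 → residual 66.1 km
  Station 4: calculated 307.2 vs reported 307.2 → residual 0.0 km
Station 1, Station 2, Station 4 are mutually consistent (residuals ≈ 0); Station 3 is off by 66.1 km.

Station 3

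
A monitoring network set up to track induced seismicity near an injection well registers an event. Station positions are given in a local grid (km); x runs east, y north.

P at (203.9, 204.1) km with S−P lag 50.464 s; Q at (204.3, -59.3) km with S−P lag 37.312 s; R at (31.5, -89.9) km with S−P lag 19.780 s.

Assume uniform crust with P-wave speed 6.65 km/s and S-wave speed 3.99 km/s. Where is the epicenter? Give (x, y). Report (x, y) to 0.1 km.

x ≈ -157.6 km, y ≈ -146.2 km

Distance from S−P lag: d = Δt · v_P v_S / (v_P − v_S) = Δt · (6.65·3.99)/(6.65−3.99) ≈ 9.9750·Δt.
So d_P = 503.38, d_Q = 372.19, d_R = 197.31 km.
Circle about each station: (x − 203.9)² + (y − 204.1)² = 503.38²; (x − 204.3)² + (y + 59.3)² = 372.19²; (x − 31.5)² + (y + 89.9)² = 197.31².
Subtracting pairs of circle equations eliminates x²+y² and gives linear equations (the radical axes):
0.8 x − 526.8 y = 76888.99
-344.8 x − 588.0 y = 140302.43
Solving the 2×2 system: x ≈ -157.6, y ≈ -146.2 km.
Check against P (with the unrounded x, y): √((x − 203.9)²+(y − 204.1)²) = 503.38 ≈ 503.38 km. ✓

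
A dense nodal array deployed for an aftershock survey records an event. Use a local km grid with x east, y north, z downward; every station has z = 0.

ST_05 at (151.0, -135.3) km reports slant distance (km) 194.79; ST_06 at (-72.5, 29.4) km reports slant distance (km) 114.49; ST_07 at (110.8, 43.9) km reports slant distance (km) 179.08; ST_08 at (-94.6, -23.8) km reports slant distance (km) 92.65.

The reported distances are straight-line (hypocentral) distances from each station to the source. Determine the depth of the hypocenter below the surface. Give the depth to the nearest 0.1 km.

Each station gives a sphere (x−x_i)² + (y−y_i)² + z² = d_i² (stations at z=0).
Subtracting the ST_05 sphere from ST_06 and ST_07: z² cancels, leaving linear equations in x and y:
-447.0 x + 329.4 y = -10151.30
-80.4 x + 358.4 y = -21029.74
Solving: x ≈ -24.596, y ≈ -64.194 km (keep extra digits for the depth step; rounded: -24.6, -64.2).
Then from the ST_05 sphere: z² = 194.79² − (x − 151.0)² − (y + 135.3)² with x = -24.596, y = -64.194, so z ≈ 45.311 ≈ 45.3 km.

z ≈ 45.3 km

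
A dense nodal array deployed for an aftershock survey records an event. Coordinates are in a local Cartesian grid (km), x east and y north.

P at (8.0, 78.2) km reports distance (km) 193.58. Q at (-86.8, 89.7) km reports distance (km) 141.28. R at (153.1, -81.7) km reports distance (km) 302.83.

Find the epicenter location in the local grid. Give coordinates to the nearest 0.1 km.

Circle about each station: (x − 8.0)² + (y − 78.2)² = 193.58²; (x + 86.8)² + (y − 89.7)² = 141.28²; (x − 153.1)² + (y + 81.7)² = 302.83².
Subtracting the P equation from the Q and R equations removes the quadratic terms:
-189.6 x + 23.0 y = 26914.27
290.2 x − 319.8 y = -30297.53
Solving the 2×2 system: x ≈ -146.6, y ≈ -38.3 km.

-146.6 km east, -38.3 km north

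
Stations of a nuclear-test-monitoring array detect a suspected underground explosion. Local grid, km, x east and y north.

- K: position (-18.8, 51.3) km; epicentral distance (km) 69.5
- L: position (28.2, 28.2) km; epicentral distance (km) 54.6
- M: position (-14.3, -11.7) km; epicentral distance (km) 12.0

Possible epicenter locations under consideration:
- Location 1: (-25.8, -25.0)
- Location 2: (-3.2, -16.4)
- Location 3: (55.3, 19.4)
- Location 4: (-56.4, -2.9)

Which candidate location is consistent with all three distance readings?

Location 2

For each candidate, compare |candidate − station| to the reported distance:
Location 1: residuals K 7.1, L 21.2, M 5.6 → max 21.2 km
Location 2: residuals K 0.0, L 0.1, M 0.1 → max 0.1 km
Location 3: residuals K 11.2, L 26.1, M 64.2 → max 64.2 km
Location 4: residuals K 3.5, L 35.5, M 31.0 → max 35.5 km
Only Location 2 has all residuals ≈ 0.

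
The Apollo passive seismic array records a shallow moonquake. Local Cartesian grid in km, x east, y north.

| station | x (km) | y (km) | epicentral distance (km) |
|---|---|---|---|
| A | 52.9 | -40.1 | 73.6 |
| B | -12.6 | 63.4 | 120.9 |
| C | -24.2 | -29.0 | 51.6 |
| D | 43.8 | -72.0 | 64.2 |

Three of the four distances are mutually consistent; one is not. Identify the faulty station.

C

Solve using three stations at a time. Using A, B, D (subtract circle equations pairwise → linear system) gives (x, y) ≈ (-18.5, -57.3).
Distances from that point to each station vs reported:
  A: calculated 73.5 vs reported 73.6 → residual 0.1 km
  B: calculated 120.8 vs reported 120.9 → residual 0.1 km
  C: calculated 28.8 vs reported 51.6 → residual 22.8 km
  D: calculated 64.0 vs reported 64.2 → residual 0.2 km
A, B, D are mutually consistent (residuals ≈ 0); C is off by 22.8 km.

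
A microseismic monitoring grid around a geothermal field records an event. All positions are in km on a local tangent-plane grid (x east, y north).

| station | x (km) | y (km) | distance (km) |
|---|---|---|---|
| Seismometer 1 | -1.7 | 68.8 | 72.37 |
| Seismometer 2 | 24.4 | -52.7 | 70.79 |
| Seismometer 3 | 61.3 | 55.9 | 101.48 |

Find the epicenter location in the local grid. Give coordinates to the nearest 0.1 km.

-23.2 km east, -0.3 km north

Circle about each station: (x + 1.7)² + (y − 68.8)² = 72.37²; (x − 24.4)² + (y + 52.7)² = 70.79²; (x − 61.3)² + (y − 55.9)² = 101.48².
Subtracting pairs of circle equations eliminates x²+y² and gives linear equations (the radical axes):
52.2 x − 243.0 y = -1137.49
126.0 x − 25.8 y = -2914.60
Solving the 2×2 system: x ≈ -23.2, y ≈ -0.3 km.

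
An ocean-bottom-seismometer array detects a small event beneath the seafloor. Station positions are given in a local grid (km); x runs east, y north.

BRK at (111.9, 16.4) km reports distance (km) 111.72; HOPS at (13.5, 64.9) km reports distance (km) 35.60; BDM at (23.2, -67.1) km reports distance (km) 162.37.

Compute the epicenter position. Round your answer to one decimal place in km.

Circle about each station: (x − 111.9)² + (y − 16.4)² = 111.72²; (x − 13.5)² + (y − 64.9)² = 35.60²; (x − 23.2)² + (y + 67.1)² = 162.37².
Subtracting pairs of circle equations eliminates x²+y² and gives linear equations (the radical axes):
-196.8 x + 97.0 y = 2817.69
-177.4 x − 167.0 y = -21632.58
Solving the 2×2 system: x ≈ 32.5, y ≈ 95.0 km.

x ≈ 32.5 km, y ≈ 95.0 km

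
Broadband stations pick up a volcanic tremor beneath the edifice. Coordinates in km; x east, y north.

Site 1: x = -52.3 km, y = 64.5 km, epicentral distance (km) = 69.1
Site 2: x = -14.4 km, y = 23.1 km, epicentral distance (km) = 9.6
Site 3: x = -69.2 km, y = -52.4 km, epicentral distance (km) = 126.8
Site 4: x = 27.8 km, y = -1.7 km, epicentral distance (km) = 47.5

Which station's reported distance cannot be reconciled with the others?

Solve using three stations at a time. Using Site 1, Site 3, Site 4 (subtract circle equations pairwise → linear system) gives (x, y) ≈ (13.6, 43.6).
Distances from that point to each station vs reported:
  Site 1: calculated 69.1 vs reported 69.1 → residual 0.0 km
  Site 2: calculated 34.7 vs reported 9.6 → residual 25.1 km
  Site 3: calculated 126.8 vs reported 126.8 → residual 0.0 km
  Site 4: calculated 47.5 vs reported 47.5 → residual 0.0 km
Site 1, Site 3, Site 4 are mutually consistent (residuals ≈ 0); Site 2 is off by 25.1 km.

Site 2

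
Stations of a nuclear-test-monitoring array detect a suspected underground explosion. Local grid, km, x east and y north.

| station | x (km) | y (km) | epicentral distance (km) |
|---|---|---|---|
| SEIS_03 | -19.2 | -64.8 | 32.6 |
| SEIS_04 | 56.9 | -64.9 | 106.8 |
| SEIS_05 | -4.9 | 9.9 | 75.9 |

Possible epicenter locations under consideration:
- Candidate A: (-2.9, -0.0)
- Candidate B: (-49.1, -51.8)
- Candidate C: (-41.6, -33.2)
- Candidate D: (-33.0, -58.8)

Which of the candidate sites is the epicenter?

For each candidate, compare |candidate − station| to the reported distance:
Candidate A: residuals SEIS_03 34.2, SEIS_04 18.6, SEIS_05 65.8 → max 65.8 km
Candidate B: residuals SEIS_03 0.0, SEIS_04 0.0, SEIS_05 0.0 → max 0.0 km
Candidate C: residuals SEIS_03 6.1, SEIS_04 3.3, SEIS_05 19.3 → max 19.3 km
Candidate D: residuals SEIS_03 17.6, SEIS_04 16.7, SEIS_05 1.7 → max 17.6 km
Only Candidate B has all residuals ≈ 0.

Candidate B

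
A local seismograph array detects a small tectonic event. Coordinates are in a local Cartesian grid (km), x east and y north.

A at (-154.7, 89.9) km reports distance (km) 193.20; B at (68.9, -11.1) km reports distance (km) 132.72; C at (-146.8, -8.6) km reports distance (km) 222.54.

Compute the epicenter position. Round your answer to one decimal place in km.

Circle about each station: (x + 154.7)² + (y − 89.9)² = 193.20²; (x − 68.9)² + (y + 11.1)² = 132.72²; (x + 146.8)² + (y + 8.6)² = 222.54².
Subtracting pairs of circle equations eliminates x²+y² and gives linear equations (the radical axes):
447.2 x − 202.0 y = -7432.04
15.8 x − 197.0 y = -22587.71
Solving the 2×2 system: x ≈ 36.5, y ≈ 117.6 km.

(36.5, 117.6)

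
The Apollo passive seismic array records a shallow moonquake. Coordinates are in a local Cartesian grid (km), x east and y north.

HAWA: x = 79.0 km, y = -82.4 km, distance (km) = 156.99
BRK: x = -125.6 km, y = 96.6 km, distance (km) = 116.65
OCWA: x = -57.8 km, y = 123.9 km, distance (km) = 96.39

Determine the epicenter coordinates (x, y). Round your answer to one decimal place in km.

-28.4 km east, 32.1 km north

Circle about each station: (x − 79.0)² + (y + 82.4)² = 156.99²; (x + 125.6)² + (y − 96.6)² = 116.65²; (x + 57.8)² + (y − 123.9)² = 96.39².
Subtracting the HAWA equation from the BRK and OCWA equations removes the quadratic terms:
-409.2 x + 358.0 y = 23114.80
-273.6 x + 412.6 y = 21016.12
Solving the 2×2 system: x ≈ -28.4, y ≈ 32.1 km.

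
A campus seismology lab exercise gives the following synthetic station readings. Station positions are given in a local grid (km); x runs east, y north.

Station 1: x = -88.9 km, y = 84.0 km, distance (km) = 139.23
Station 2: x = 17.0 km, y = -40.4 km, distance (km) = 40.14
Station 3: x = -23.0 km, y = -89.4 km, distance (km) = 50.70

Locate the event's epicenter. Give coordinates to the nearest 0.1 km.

Circle about each station: (x + 88.9)² + (y − 84.0)² = 139.23²; (x − 17.0)² + (y + 40.4)² = 40.14²; (x + 23.0)² + (y + 89.4)² = 50.70².
Subtracting pairs of circle equations eliminates x²+y² and gives linear equations (the radical axes):
211.8 x − 248.8 y = 4735.72
131.8 x − 346.8 y = 10376.65
Solving the 2×2 system: x ≈ -23.1, y ≈ -38.7 km.

-23.1 km east, -38.7 km north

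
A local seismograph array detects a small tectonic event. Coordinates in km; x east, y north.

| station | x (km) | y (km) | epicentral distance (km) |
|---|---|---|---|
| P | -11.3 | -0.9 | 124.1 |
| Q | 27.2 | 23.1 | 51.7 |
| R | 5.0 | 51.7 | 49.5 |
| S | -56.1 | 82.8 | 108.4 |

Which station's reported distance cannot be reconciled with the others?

P

Solve using three stations at a time. Using Q, R, S (subtract circle equations pairwise → linear system) gives (x, y) ≈ (51.2, 68.6).
Distances from that point to each station vs reported:
  P: calculated 93.4 vs reported 124.1 → residual 30.7 km
  Q: calculated 51.4 vs reported 51.7 → residual 0.3 km
  R: calculated 49.2 vs reported 49.5 → residual 0.3 km
  S: calculated 108.3 vs reported 108.4 → residual 0.1 km
Q, R, S are mutually consistent (residuals ≈ 0); P is off by 30.7 km.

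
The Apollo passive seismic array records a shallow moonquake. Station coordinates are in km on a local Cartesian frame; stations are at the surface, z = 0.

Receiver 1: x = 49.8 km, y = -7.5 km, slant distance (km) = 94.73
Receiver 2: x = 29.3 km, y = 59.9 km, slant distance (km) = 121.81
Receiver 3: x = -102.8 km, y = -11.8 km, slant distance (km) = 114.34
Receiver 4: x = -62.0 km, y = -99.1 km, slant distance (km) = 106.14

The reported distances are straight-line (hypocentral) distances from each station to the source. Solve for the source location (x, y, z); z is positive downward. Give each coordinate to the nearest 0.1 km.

(-12.4, -33.1, 66.7)

Each station gives a sphere (x−x_i)² + (y−y_i)² + z² = d_i² (stations at z=0).
Subtracting the Receiver 1 sphere from Receiver 2 and Receiver 3: z² cancels, leaving linear equations in x and y:
-41.0 x + 134.8 y = -3953.69
-305.2 x − 8.6 y = 4070.93
Solving: x ≈ -12.406, y ≈ -33.103 km (keep extra digits for the depth step; rounded: -12.4, -33.1).
Then from the Receiver 1 sphere: z² = 94.73² − (x − 49.8)² − (y + 7.5)² with x = -12.406, y = -33.103, so z ≈ 66.698 ≈ 66.7 km.
Check against Receiver 4 (with the unrounded solution): distance 106.13 ≈ 106.14 km. ✓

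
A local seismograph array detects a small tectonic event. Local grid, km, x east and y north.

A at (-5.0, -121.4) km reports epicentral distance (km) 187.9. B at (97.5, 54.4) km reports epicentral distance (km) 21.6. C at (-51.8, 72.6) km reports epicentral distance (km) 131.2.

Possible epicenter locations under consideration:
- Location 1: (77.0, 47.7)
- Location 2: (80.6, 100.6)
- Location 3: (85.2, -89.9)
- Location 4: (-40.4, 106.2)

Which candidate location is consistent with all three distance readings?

For each candidate, compare |candidate − station| to the reported distance:
Location 1: residuals A 0.0, B 0.0, C 0.0 → max 0.0 km
Location 2: residuals A 50.0, B 27.6, C 4.1 → max 50.0 km
Location 3: residuals A 92.4, B 123.2, C 81.3 → max 123.2 km
Location 4: residuals A 42.4, B 125.7, C 95.7 → max 125.7 km
Only Location 1 has all residuals ≈ 0.

Location 1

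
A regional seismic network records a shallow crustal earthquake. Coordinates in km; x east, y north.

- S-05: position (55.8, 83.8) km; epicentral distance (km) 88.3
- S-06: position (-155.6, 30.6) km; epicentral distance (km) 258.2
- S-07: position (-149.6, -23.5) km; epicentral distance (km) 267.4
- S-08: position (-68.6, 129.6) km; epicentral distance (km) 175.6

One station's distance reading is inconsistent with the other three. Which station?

Solve using three stations at a time. Using S-06, S-07, S-08 (subtract circle equations pairwise → linear system) gives (x, y) ≈ (98.4, 76.1).
Distances from that point to each station vs reported:
  S-05: calculated 43.3 vs reported 88.3 → residual 45.0 km
  S-06: calculated 258.0 vs reported 258.2 → residual 0.2 km
  S-07: calculated 267.3 vs reported 267.4 → residual 0.1 km
  S-08: calculated 175.4 vs reported 175.6 → residual 0.2 km
S-06, S-07, S-08 are mutually consistent (residuals ≈ 0); S-05 is off by 45.0 km.

S-05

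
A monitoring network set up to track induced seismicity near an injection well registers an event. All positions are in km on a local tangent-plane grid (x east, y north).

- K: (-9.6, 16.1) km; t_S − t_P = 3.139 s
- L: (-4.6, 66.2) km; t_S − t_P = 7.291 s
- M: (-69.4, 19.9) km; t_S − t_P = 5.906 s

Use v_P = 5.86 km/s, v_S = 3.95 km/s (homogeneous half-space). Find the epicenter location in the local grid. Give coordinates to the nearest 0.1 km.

(-11.3, -21.9)

Distance from S−P lag: d = Δt · v_P v_S / (v_P − v_S) = Δt · (5.86·3.95)/(5.86−3.95) ≈ 12.1188·Δt.
So d_K = 38.04, d_L = 88.36, d_M = 71.57 km.
Circle about each station: (x + 9.6)² + (y − 16.1)² = 38.04²; (x + 4.6)² + (y − 66.2)² = 88.36²; (x + 69.4)² + (y − 19.9)² = 71.57².
Subtracting the K equation from the L and M equations removes the quadratic terms:
10.0 x + 100.2 y = -2308.22
-119.6 x + 7.6 y = 1185.78
Solving the 2×2 system: x ≈ -11.3, y ≈ -21.9 km.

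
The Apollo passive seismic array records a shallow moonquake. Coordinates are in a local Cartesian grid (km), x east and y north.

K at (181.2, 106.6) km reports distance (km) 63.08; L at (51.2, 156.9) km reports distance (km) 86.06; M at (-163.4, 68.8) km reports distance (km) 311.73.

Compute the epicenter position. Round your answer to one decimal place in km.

x ≈ 137.1 km, y ≈ 151.7 km

Circle about each station: (x − 181.2)² + (y − 106.6)² = 63.08²; (x − 51.2)² + (y − 156.9)² = 86.06²; (x + 163.4)² + (y − 68.8)² = 311.73².
Subtracting the K equation from the L and M equations removes the quadratic terms:
-260.0 x + 100.6 y = -20385.19
-689.2 x − 75.6 y = -105960.51
Solving the 2×2 system: x ≈ 137.1, y ≈ 151.7 km.
Check against K (with the unrounded x, y): √((x − 181.2)²+(y − 106.6)²) = 63.08 ≈ 63.08 km. ✓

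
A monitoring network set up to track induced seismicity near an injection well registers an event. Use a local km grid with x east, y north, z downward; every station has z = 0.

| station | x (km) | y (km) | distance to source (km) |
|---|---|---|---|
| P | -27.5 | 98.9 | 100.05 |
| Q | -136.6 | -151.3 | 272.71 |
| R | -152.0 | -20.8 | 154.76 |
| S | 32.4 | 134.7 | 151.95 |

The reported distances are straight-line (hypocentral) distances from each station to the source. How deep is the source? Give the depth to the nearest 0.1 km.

63.4 km

Each station gives a sphere (x−x_i)² + (y−y_i)² + z² = d_i² (stations at z=0).
Subtracting the P sphere from Q and R: z² cancels, leaving linear equations in x and y:
-218.2 x − 500.4 y = -33346.95
-249.0 x − 239.4 y = -941.48
Solving: x ≈ -103.813, y ≈ 111.908 km (keep extra digits for the depth step; rounded: -103.8, 111.9).
Then from the P sphere: z² = 100.05² − (x + 27.5)² − (y − 98.9)² with x = -103.813, y = 111.908, so z ≈ 63.381 ≈ 63.4 km.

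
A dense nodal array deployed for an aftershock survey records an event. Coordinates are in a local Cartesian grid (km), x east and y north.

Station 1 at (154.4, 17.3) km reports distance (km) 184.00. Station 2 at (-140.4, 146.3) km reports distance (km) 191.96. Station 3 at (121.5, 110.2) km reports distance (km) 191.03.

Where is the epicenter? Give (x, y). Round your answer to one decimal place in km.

x ≈ -27.7 km, y ≈ -9.1 km

Circle about each station: (x − 154.4)² + (y − 17.3)² = 184.00²; (x + 140.4)² + (y − 146.3)² = 191.96²; (x − 121.5)² + (y − 110.2)² = 191.03².
Subtracting the Station 1 equation from the Station 2 and Station 3 equations removes the quadratic terms:
-589.6 x + 258.0 y = 13984.56
-65.8 x + 185.8 y = 131.18
Solving the 2×2 system: x ≈ -27.7, y ≈ -9.1 km.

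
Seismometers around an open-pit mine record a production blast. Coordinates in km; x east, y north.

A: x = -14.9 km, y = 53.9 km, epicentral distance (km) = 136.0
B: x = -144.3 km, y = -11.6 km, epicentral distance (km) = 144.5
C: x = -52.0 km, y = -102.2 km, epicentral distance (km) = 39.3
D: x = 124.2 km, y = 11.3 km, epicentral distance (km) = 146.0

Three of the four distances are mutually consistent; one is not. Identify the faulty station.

D

Solve using three stations at a time. Using A, B, C (subtract circle equations pairwise → linear system) gives (x, y) ≈ (-18.1, -82.1).
Distances from that point to each station vs reported:
  A: calculated 136.0 vs reported 136.0 → residual 0.0 km
  B: calculated 144.5 vs reported 144.5 → residual 0.0 km
  C: calculated 39.4 vs reported 39.3 → residual 0.1 km
  D: calculated 170.2 vs reported 146.0 → residual 24.2 km
A, B, C are mutually consistent (residuals ≈ 0); D is off by 24.2 km.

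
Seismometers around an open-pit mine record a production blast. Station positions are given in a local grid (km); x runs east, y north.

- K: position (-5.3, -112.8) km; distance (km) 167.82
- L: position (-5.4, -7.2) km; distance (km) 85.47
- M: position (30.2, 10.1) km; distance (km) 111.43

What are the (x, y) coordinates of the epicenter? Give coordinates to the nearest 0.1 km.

(-77.5, 38.7)

Circle about each station: (x + 5.3)² + (y + 112.8)² = 167.82²; (x + 5.4)² + (y + 7.2)² = 85.47²; (x − 30.2)² + (y − 10.1)² = 111.43².
Subtracting the K equation from the L and M equations removes the quadratic terms:
-0.2 x + 211.2 y = 8187.50
71.0 x + 245.8 y = 4009.03
Solving the 2×2 system: x ≈ -77.5, y ≈ 38.7 km.
Check against K (with the unrounded x, y): √((x + 5.3)²+(y + 112.8)²) = 167.81 ≈ 167.82 km. ✓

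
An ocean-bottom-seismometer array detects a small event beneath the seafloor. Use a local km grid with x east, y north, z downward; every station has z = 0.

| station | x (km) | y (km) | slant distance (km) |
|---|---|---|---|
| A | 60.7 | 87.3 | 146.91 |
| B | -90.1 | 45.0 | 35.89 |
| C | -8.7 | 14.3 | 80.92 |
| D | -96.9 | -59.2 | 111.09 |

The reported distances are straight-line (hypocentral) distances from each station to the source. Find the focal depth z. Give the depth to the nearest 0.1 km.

Each station gives a sphere (x−x_i)² + (y−y_i)² + z² = d_i² (stations at z=0).
Subtracting the A sphere from B and C: z² cancels, leaving linear equations in x and y:
-301.6 x − 84.6 y = 19131.69
-138.8 x − 146.0 y = 4008.90
Solving: x ≈ -75.998, y ≈ 44.792 km (keep extra digits for the depth step; rounded: -76.0, 44.8).
Then from the A sphere: z² = 146.91² − (x − 60.7)² − (y − 87.3)² with x = -75.998, y = 44.792, so z ≈ 33.004 ≈ 33.0 km.
Check against D (with the unrounded solution): distance 111.09 ≈ 111.09 km. ✓

33.0 km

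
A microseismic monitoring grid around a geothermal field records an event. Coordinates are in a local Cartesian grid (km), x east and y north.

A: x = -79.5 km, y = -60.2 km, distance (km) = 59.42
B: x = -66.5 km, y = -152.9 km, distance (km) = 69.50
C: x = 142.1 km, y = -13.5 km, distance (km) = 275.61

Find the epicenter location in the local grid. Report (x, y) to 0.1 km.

Circle about each station: (x + 79.5)² + (y + 60.2)² = 59.42²; (x + 66.5)² + (y + 152.9)² = 69.50²; (x − 142.1)² + (y + 13.5)² = 275.61².
Subtracting pairs of circle equations eliminates x²+y² and gives linear equations (the radical axes):
26.0 x − 185.4 y = 16556.86
443.2 x + 93.4 y = -61999.77
Solving the 2×2 system: x ≈ -117.6, y ≈ -105.8 km.
Check against A (with the unrounded x, y): √((x + 79.5)²+(y + 60.2)²) = 59.42 ≈ 59.42 km. ✓

(-117.6, -105.8)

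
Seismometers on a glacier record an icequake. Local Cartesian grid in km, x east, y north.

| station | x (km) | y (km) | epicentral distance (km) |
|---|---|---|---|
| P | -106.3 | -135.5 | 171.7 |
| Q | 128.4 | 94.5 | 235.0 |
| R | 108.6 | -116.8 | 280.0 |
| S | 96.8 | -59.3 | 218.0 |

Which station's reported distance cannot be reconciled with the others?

Solve using three stations at a time. Using P, Q, S (subtract circle equations pairwise → linear system) gives (x, y) ≈ (-99.3, 36.1).
Distances from that point to each station vs reported:
  P: calculated 171.7 vs reported 171.7 → residual 0.0 km
  Q: calculated 235.0 vs reported 235.0 → residual 0.0 km
  R: calculated 258.0 vs reported 280.0 → residual 22.0 km
  S: calculated 218.0 vs reported 218.0 → residual 0.0 km
P, Q, S are mutually consistent (residuals ≈ 0); R is off by 22.0 km.

R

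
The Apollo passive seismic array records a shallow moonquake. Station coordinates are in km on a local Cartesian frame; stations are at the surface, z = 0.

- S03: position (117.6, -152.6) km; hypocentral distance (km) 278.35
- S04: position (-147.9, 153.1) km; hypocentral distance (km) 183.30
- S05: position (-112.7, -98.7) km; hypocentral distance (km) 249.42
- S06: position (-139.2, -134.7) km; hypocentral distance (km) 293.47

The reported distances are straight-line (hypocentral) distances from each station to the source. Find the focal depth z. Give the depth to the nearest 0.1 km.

z ≈ 44.6 km

Each station gives a sphere (x−x_i)² + (y−y_i)² + z² = d_i² (stations at z=0).
Subtracting the S03 sphere from S04 and S05: z² cancels, leaving linear equations in x and y:
-531.0 x + 611.4 y = 52077.33
-460.6 x + 107.8 y = 594.85
Solving: x ≈ 23.400, y ≈ 105.500 km (keep extra digits for the depth step; rounded: 23.4, 105.5).
Then from the S03 sphere: z² = 278.35² − (x − 117.6)² − (y + 152.6)² with x = 23.400, y = 105.500, so z ≈ 44.604 ≈ 44.6 km.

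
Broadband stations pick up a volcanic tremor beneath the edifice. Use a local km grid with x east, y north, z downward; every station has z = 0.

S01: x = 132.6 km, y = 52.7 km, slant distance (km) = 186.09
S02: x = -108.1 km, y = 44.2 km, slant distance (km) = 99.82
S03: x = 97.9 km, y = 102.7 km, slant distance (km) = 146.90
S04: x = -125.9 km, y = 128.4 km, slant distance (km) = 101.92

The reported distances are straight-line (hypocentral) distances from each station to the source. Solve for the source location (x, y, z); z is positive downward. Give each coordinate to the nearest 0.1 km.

(-40.8, 99.9, 48.3)

Each station gives a sphere (x−x_i)² + (y−y_i)² + z² = d_i² (stations at z=0).
Subtracting the S01 sphere from S02 and S03: z² cancels, leaving linear equations in x and y:
-481.4 x − 17.0 y = 17944.66
-69.4 x + 100.0 y = 12821.53
Solving: x ≈ -40.804, y ≈ 99.897 km (keep extra digits for the depth step; rounded: -40.8, 99.9).
Then from the S01 sphere: z² = 186.09² − (x − 132.6)² − (y − 52.7)² with x = -40.804, y = 99.897, so z ≈ 48.301 ≈ 48.3 km.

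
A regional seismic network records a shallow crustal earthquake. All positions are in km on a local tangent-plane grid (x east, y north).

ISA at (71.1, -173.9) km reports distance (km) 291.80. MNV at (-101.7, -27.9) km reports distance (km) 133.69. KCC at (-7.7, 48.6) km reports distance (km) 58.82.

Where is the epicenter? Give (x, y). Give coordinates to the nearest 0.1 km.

Circle about each station: (x − 71.1)² + (y + 173.9)² = 291.80²; (x + 101.7)² + (y + 27.9)² = 133.69²; (x + 7.7)² + (y − 48.6)² = 58.82².
Subtracting the ISA equation from the MNV and KCC equations removes the quadratic terms:
-345.6 x + 292.0 y = 43099.10
-157.6 x + 445.0 y = 48812.28
Solving the 2×2 system: x ≈ -45.7, y ≈ 93.5 km.
Check against ISA (with the unrounded x, y): √((x − 71.1)²+(y + 173.9)²) = 291.80 ≈ 291.80 km. ✓

-45.7 km east, 93.5 km north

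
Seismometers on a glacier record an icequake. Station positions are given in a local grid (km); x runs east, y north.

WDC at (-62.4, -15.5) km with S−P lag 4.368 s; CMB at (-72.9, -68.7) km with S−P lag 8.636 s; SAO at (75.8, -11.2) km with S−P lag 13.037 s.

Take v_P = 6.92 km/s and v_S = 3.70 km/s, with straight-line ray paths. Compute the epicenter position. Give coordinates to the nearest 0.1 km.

(-27.7, -17.0)

Distance from S−P lag: d = Δt · v_P v_S / (v_P − v_S) = Δt · (6.92·3.70)/(6.92−3.70) ≈ 7.9516·Δt.
So d_WDC = 34.73, d_CMB = 68.67, d_SAO = 103.66 km.
Circle about each station: (x + 62.4)² + (y + 15.5)² = 34.73²; (x + 72.9)² + (y + 68.7)² = 68.67²; (x − 75.8)² + (y + 11.2)² = 103.66².
Subtracting the WDC equation from the CMB and SAO equations removes the quadratic terms:
-21.0 x − 106.4 y = 2390.69
276.4 x + 8.6 y = -7802.15
Solving the 2×2 system: x ≈ -27.7, y ≈ -17.0 km.
Check against WDC (with the unrounded x, y): √((x + 62.4)²+(y + 15.5)²) = 34.73 ≈ 34.73 km. ✓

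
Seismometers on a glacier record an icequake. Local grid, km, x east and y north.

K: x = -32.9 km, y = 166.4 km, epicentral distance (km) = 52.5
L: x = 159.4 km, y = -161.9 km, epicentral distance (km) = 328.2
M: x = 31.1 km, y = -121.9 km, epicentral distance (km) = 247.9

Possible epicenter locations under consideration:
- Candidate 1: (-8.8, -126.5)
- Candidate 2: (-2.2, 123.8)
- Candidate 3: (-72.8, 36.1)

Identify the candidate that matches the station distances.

Candidate 2

For each candidate, compare |candidate − station| to the reported distance:
Candidate 1: residuals K 241.4, L 156.3, M 207.7 → max 241.4 km
Candidate 2: residuals K 0.0, L 0.0, M 0.0 → max 0.0 km
Candidate 3: residuals K 83.8, L 23.0, M 58.8 → max 83.8 km
Only Candidate 2 has all residuals ≈ 0.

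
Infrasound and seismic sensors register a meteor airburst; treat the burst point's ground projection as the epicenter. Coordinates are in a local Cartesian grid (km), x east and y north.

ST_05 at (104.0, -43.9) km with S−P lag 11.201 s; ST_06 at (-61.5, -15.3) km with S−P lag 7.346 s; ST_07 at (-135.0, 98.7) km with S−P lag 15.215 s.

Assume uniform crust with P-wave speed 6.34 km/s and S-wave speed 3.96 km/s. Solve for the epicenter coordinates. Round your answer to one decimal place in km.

(6.2, 22.4)

Distance from S−P lag: d = Δt · v_P v_S / (v_P − v_S) = Δt · (6.34·3.96)/(6.34−3.96) ≈ 10.5489·Δt.
So d_ST_05 = 118.16, d_ST_06 = 77.49, d_ST_07 = 160.50 km.
Circle about each station: (x − 104.0)² + (y + 43.9)² = 118.16²; (x + 61.5)² + (y + 15.3)² = 77.49²; (x + 135.0)² + (y − 98.7)² = 160.50².
Subtracting the ST_05 equation from the ST_06 and ST_07 equations removes the quadratic terms:
-331.0 x + 57.2 y = -769.78
-478.0 x + 285.2 y = 3425.02
Solving the 2×2 system: x ≈ 6.2, y ≈ 22.4 km.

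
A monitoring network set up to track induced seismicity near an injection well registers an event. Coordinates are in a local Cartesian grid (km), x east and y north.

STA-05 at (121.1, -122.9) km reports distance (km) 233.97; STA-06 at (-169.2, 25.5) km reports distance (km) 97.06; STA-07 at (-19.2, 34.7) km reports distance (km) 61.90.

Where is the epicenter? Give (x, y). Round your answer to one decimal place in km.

Circle about each station: (x − 121.1)² + (y + 122.9)² = 233.97²; (x + 169.2)² + (y − 25.5)² = 97.06²; (x + 19.2)² + (y − 34.7)² = 61.90².
Subtracting the STA-05 equation from the STA-06 and STA-07 equations removes the quadratic terms:
-580.6 x + 296.8 y = 44830.59
-280.6 x + 315.2 y = 22713.46
Solving the 2×2 system: x ≈ -74.1, y ≈ 6.1 km.
Check against STA-05 (with the unrounded x, y): √((x − 121.1)²+(y + 122.9)²) = 233.97 ≈ 233.97 km. ✓

x ≈ -74.1 km, y ≈ 6.1 km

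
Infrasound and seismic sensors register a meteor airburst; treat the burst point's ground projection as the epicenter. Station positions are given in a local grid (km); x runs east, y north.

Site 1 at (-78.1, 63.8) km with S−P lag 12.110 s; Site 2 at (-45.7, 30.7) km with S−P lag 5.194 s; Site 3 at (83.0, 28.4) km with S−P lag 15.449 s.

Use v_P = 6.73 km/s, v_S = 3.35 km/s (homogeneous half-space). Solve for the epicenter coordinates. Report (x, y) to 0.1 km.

x ≈ -18.3 km, y ≈ 9.5 km

Distance from S−P lag: d = Δt · v_P v_S / (v_P − v_S) = Δt · (6.73·3.35)/(6.73−3.35) ≈ 6.6703·Δt.
So d_Site 1 = 80.78, d_Site 2 = 34.65, d_Site 3 = 103.05 km.
Circle about each station: (x + 78.1)² + (y − 63.8)² = 80.78²; (x + 45.7)² + (y − 30.7)² = 34.65²; (x − 83.0)² + (y − 28.4)² = 103.05².
Subtracting pairs of circle equations eliminates x²+y² and gives linear equations (the radical axes):
64.8 x − 66.2 y = -1814.28
322.2 x − 70.8 y = -6568.38
Solving the 2×2 system: x ≈ -18.3, y ≈ 9.5 km.
Check against Site 1 (with the unrounded x, y): √((x + 78.1)²+(y − 63.8)²) = 80.78 ≈ 80.78 km. ✓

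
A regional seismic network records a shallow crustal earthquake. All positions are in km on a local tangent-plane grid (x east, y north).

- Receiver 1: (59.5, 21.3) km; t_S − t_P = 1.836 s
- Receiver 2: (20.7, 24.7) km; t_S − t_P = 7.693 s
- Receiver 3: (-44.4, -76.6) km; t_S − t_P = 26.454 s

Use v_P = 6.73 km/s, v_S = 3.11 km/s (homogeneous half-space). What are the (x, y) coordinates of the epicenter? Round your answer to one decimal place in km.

64.8 km east, 30.5 km north

Distance from S−P lag: d = Δt · v_P v_S / (v_P − v_S) = Δt · (6.73·3.11)/(6.73−3.11) ≈ 5.7819·Δt.
So d_Receiver 1 = 10.62, d_Receiver 2 = 44.48, d_Receiver 3 = 152.95 km.
Circle about each station: (x − 59.5)² + (y − 21.3)² = 10.62²; (x − 20.7)² + (y − 24.7)² = 44.48²; (x + 44.4)² + (y + 76.6)² = 152.95².
Subtracting the Receiver 1 equation from the Receiver 2 and Receiver 3 equations removes the quadratic terms:
-77.6 x + 6.8 y = -4821.05
-207.8 x − 195.8 y = -19435.94
Solving the 2×2 system: x ≈ 64.8, y ≈ 30.5 km.
Check against Receiver 1 (with the unrounded x, y): √((x − 59.5)²+(y − 21.3)²) = 10.61 ≈ 10.62 km. ✓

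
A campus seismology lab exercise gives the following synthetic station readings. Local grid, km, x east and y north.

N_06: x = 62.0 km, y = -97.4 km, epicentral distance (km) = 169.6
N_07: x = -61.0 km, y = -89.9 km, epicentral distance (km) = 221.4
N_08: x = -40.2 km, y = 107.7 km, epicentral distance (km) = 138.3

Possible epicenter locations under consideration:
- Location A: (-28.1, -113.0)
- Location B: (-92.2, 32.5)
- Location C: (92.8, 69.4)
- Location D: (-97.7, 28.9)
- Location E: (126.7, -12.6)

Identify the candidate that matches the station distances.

Location C

For each candidate, compare |candidate − station| to the reported distance:
Location A: residuals N_06 78.2, N_07 181.2, N_08 82.7 → max 181.2 km
Location B: residuals N_06 32.0, N_07 95.1, N_08 46.9 → max 95.1 km
Location C: residuals N_06 0.0, N_07 0.0, N_08 0.1 → max 0.1 km
Location D: residuals N_06 34.0, N_07 97.1, N_08 40.8 → max 97.1 km
Location E: residuals N_06 62.9, N_07 18.4, N_08 67.4 → max 67.4 km
Only Location C has all residuals ≈ 0.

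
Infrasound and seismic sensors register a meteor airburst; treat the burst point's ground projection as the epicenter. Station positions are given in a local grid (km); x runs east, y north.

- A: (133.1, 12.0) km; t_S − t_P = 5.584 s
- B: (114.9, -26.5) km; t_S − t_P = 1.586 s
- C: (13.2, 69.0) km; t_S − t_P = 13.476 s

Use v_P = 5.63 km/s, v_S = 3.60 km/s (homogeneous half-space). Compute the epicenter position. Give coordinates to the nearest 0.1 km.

Distance from S−P lag: d = Δt · v_P v_S / (v_P − v_S) = Δt · (5.63·3.60)/(5.63−3.60) ≈ 9.9842·Δt.
So d_A = 55.75, d_B = 15.83, d_C = 134.55 km.
Circle about each station: (x − 133.1)² + (y − 12.0)² = 55.75²; (x − 114.9)² + (y + 26.5)² = 15.83²; (x − 13.2)² + (y − 69.0)² = 134.55².
Subtracting pairs of circle equations eliminates x²+y² and gives linear equations (the radical axes):
-36.4 x − 77.0 y = -1097.88
-239.8 x + 114.0 y = -27920.01
Solving the 2×2 system: x ≈ 100.6, y ≈ -33.3 km.

x ≈ 100.6 km, y ≈ -33.3 km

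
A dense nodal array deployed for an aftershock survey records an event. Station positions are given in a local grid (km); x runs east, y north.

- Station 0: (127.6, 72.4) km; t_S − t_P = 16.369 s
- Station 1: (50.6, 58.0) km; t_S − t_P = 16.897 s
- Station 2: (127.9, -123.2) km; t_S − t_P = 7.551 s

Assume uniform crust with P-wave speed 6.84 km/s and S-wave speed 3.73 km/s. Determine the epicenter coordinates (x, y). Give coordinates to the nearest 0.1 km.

Distance from S−P lag: d = Δt · v_P v_S / (v_P − v_S) = Δt · (6.84·3.73)/(6.84−3.73) ≈ 8.2036·Δt.
So d_Station 0 = 134.28, d_Station 1 = 138.62, d_Station 2 = 61.95 km.
Circle about each station: (x − 127.6)² + (y − 72.4)² = 134.28²; (x − 50.6)² + (y − 58.0)² = 138.62²; (x − 127.9)² + (y + 123.2)² = 61.95².
Subtracting the Station 0 equation from the Station 1 and Station 2 equations removes the quadratic terms:
-154.0 x − 28.8 y = -16783.55
0.6 x − 391.2 y = 24206.45
Solving the 2×2 system: x ≈ 120.5, y ≈ -61.7 km.
Check against Station 0 (with the unrounded x, y): √((x − 127.6)²+(y − 72.4)²) = 134.28 ≈ 134.28 km. ✓

x ≈ 120.5 km, y ≈ -61.7 km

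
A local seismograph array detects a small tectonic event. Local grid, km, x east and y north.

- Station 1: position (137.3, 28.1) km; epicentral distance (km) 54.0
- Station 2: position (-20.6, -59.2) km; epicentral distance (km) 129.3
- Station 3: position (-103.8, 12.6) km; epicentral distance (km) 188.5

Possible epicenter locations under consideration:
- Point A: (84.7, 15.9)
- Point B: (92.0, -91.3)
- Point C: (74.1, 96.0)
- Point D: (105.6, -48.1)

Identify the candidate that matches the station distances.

For each candidate, compare |candidate − station| to the reported distance:
Point A: residuals Station 1 0.0, Station 2 0.0, Station 3 0.0 → max 0.0 km
Point B: residuals Station 1 73.7, Station 2 12.2, Station 3 33.2 → max 73.7 km
Point C: residuals Station 1 38.8, Station 2 52.5, Station 3 8.0 → max 52.5 km
Point D: residuals Station 1 28.5, Station 2 2.6, Station 3 29.5 → max 29.5 km
Only Point A has all residuals ≈ 0.

Point A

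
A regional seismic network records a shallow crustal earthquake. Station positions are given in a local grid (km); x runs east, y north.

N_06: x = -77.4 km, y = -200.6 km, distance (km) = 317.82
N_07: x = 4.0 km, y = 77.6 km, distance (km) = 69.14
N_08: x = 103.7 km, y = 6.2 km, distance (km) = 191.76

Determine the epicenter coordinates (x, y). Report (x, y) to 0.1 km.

Circle about each station: (x + 77.4)² + (y + 200.6)² = 317.82²; (x − 4.0)² + (y − 77.6)² = 69.14²; (x − 103.7)² + (y − 6.2)² = 191.76².
Subtracting the N_06 equation from the N_07 and N_08 equations removes the quadratic terms:
162.8 x + 556.4 y = 56035.85
362.2 x + 413.6 y = 28798.66
Solving the 2×2 system: x ≈ -53.3, y ≈ 116.3 km.

(-53.3, 116.3)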